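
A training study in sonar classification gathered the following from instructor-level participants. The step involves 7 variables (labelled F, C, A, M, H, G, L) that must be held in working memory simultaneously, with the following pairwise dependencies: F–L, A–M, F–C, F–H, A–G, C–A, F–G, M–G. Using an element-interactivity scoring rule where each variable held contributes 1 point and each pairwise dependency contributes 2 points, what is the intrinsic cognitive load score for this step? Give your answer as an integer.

23

Count of variables held simultaneously: 7.
Count of pairwise dependencies listed: 8.
Element contribution: 7 × 1 = 7.
Interaction contribution: 8 × 2 = 16.
Intrinsic load = 7 + 16 = 23.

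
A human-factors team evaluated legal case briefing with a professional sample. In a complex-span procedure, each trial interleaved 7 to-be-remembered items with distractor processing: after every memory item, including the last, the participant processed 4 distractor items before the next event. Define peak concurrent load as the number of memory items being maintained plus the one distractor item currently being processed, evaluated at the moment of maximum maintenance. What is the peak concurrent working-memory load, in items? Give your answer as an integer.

8

Maintenance is greatest during the distractor(s) after memory item 7: all 7 memory items are being held.
One distractor item is concurrently being processed.
Peak concurrent load = 7 + 1 = 8 items.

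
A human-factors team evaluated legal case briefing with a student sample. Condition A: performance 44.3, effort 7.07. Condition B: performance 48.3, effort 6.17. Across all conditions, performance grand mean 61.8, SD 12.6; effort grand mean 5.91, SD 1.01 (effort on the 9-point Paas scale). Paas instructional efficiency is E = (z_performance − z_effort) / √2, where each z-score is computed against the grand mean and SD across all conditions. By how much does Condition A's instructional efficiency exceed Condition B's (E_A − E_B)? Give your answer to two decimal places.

-0.85

Condition A: z_P = (44.3 − 61.8)/12.6 = -1.3889; z_E = (7.07 − 5.91)/1.01 = 1.1485; E_A = (-1.3889 − 1.1485)/√2 = -1.7942.
Condition B: z_P = (48.3 − 61.8)/12.6 = -1.0714; z_E = (6.17 − 5.91)/1.01 = 0.2574; E_B = (-1.0714 − 0.2574)/√2 = -0.9396.
E_A − E_B = -1.7942 − (-0.9396) = -0.8546 ≈ -0.85.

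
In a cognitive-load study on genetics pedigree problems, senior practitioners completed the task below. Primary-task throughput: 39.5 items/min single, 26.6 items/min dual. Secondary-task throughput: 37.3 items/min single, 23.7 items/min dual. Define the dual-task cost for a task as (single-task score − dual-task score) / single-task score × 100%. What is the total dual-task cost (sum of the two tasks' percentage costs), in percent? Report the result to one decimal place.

69.1

Primary cost = (39.5 − 26.6) / 39.5 × 100% = 32.6582%.
Secondary cost = (37.3 − 23.7) / 37.3 × 100% = 36.4611%.
Total = 32.6582% + 36.4611% = 69.1193% ≈ 69.1%.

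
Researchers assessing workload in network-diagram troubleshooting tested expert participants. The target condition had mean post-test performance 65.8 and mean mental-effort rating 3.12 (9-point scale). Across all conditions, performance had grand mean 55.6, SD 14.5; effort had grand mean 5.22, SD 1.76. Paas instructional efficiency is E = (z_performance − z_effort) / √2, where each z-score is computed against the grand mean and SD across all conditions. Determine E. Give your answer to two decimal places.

z_performance = (65.8 − 55.6) / 14.5 = 10.2000 / 14.5 = 0.7034.
z_effort = (3.12 − 5.22) / 1.76 = -2.1000 / 1.76 = -1.1932.
z_P − z_E = 0.7034 − (-1.1932) = 1.8966.
E = 1.8966 / √2 = 1.8966 / 1.41421 = 1.3411 ≈ 1.34.

1.34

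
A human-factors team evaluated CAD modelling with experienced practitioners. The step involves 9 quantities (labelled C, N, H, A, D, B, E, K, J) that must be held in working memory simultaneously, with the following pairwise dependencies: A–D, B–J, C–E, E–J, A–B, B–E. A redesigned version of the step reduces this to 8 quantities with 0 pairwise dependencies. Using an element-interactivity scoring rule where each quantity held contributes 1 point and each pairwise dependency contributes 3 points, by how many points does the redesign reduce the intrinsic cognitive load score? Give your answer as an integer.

19

Original: 9 × 1 + 6 × 3 = 9 + 18 = 27.
Redesigned: 8 × 1 + 0 × 3 = 8 + 0 = 8.
Reduction = 27 − 8 = 19.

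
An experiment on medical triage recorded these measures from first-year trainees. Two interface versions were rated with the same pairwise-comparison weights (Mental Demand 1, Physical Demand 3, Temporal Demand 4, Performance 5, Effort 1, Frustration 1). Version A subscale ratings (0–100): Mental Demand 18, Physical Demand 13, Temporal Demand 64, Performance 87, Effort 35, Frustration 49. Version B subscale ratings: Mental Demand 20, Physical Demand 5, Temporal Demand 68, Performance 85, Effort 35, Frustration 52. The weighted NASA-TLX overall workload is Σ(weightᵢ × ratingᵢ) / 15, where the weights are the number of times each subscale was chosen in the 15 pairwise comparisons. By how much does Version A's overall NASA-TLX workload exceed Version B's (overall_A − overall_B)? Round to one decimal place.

0.9

Version A weighted sum = 1·18 + 3·13 + 4·64 + 5·87 + 1·35 + 1·49 = 18 + 39 + 256 + 435 + 35 + 49 = 832; overall_A = 832/15 = 55.4667.
Version B weighted sum = 1·20 + 3·5 + 4·68 + 5·85 + 1·35 + 1·52 = 20 + 15 + 272 + 425 + 35 + 52 = 819; overall_B = 819/15 = 54.6000.
Difference = 55.4667 − 54.6000 = 0.8667 ≈ 0.9.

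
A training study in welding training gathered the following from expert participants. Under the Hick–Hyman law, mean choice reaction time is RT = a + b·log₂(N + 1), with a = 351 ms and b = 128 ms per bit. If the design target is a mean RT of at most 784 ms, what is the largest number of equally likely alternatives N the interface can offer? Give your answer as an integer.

9

Set 351 + 128·log₂(N + 1) ≤ 784.
log₂(N + 1) ≤ (784 − 351) / 128 = 3.3828.
N + 1 ≤ 2^3.3828 = 10.4310.
N ≤ 9.4310, so the largest integer N is 9.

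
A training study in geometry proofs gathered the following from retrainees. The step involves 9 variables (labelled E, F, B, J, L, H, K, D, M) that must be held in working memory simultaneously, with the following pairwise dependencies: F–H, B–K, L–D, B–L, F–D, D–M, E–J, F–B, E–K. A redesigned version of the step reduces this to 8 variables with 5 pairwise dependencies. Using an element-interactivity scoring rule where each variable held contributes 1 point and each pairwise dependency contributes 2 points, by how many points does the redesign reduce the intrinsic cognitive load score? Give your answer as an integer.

9

Original: 9 × 1 + 9 × 2 = 9 + 18 = 27.
Redesigned: 8 × 1 + 5 × 2 = 8 + 10 = 18.
Reduction = 27 − 18 = 9.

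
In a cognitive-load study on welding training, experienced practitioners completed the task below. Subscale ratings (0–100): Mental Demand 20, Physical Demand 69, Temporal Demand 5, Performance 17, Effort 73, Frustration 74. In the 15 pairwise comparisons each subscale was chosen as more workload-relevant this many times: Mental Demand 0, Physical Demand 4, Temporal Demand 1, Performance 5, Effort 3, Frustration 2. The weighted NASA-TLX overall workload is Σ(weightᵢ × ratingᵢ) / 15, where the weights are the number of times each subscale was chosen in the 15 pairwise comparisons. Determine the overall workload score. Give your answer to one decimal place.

The tallies are the weights (they sum to 15).
Weighted sum = 0·20 + 4·69 + 1·5 + 5·17 + 3·73 + 2·74
            = 0 + 276 + 5 + 85 + 219 + 148 = 733.
Overall workload = 733 / 15 = 48.8667 ≈ 48.9.

48.9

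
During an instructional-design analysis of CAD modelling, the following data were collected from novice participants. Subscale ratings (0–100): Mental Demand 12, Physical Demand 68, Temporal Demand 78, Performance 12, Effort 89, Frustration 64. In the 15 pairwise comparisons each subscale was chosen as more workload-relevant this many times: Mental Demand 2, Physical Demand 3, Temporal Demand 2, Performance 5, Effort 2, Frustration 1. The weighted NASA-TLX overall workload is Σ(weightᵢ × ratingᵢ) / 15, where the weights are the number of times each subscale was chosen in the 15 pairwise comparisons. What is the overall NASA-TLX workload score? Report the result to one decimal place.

The tallies are the weights (they sum to 15).
Weighted sum = 2·12 + 3·68 + 2·78 + 5·12 + 2·89 + 1·64
            = 24 + 204 + 156 + 60 + 178 + 64 = 686.
Overall workload = 686 / 15 = 45.7333 ≈ 45.7.

45.7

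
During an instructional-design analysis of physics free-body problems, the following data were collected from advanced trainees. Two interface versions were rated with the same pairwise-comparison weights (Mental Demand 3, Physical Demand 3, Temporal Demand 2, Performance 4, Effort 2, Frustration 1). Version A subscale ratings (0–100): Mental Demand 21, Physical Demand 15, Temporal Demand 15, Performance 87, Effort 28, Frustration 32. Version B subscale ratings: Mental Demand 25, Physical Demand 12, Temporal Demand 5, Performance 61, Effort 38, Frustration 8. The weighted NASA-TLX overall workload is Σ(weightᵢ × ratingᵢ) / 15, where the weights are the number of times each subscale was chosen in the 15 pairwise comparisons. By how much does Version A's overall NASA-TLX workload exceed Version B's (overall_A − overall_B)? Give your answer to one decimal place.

8.3

Version A weighted sum = 3·21 + 3·15 + 2·15 + 4·87 + 2·28 + 1·32 = 63 + 45 + 30 + 348 + 56 + 32 = 574; overall_A = 574/15 = 38.2667.
Version B weighted sum = 3·25 + 3·12 + 2·5 + 4·61 + 2·38 + 1·8 = 75 + 36 + 10 + 244 + 76 + 8 = 449; overall_B = 449/15 = 29.9333.
Difference = 38.2667 − 29.9333 = 8.3334 ≈ 8.3.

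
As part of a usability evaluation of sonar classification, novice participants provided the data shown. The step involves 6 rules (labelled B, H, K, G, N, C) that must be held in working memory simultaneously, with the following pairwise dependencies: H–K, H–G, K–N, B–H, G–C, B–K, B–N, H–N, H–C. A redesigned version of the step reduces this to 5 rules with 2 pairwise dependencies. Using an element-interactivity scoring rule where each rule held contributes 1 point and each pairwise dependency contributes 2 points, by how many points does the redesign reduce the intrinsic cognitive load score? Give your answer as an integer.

Original: 6 × 1 + 9 × 2 = 6 + 18 = 24.
Redesigned: 5 × 1 + 2 × 2 = 5 + 4 = 9.
Reduction = 24 − 9 = 15.

15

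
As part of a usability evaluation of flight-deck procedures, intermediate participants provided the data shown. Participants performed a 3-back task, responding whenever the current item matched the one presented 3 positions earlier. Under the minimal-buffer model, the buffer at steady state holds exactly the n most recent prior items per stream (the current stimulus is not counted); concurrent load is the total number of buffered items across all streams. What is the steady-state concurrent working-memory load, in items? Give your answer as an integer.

3

The buffer holds the 3 most recent prior items.
Steady-state concurrent load = 3 items.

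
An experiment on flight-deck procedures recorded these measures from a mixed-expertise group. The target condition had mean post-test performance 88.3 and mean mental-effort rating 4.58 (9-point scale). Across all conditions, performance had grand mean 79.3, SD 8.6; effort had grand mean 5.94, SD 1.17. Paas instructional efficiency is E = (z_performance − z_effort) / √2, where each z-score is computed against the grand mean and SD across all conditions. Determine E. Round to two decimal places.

z_performance = (88.3 − 79.3) / 8.6 = 9.0000 / 8.6 = 1.0465.
z_effort = (4.58 − 5.94) / 1.17 = -1.3600 / 1.17 = -1.1624.
z_P − z_E = 1.0465 − (-1.1624) = 2.2089.
E = 2.2089 / √2 = 2.2089 / 1.41421 = 1.5619 ≈ 1.56.

1.56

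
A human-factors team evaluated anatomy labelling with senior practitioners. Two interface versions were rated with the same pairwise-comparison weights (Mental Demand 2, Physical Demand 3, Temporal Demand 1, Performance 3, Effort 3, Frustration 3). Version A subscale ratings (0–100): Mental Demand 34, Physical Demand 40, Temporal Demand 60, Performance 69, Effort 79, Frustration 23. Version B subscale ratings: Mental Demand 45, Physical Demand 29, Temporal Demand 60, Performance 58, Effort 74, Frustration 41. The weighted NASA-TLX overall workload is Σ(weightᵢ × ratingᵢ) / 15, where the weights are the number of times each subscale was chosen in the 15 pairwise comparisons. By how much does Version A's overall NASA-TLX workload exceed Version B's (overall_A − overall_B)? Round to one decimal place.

Version A weighted sum = 2·34 + 3·40 + 1·60 + 3·69 + 3·79 + 3·23 = 68 + 120 + 60 + 207 + 237 + 69 = 761; overall_A = 761/15 = 50.7333.
Version B weighted sum = 2·45 + 3·29 + 1·60 + 3·58 + 3·74 + 3·41 = 90 + 87 + 60 + 174 + 222 + 123 = 756; overall_B = 756/15 = 50.4000.
Difference = 50.7333 − 50.4000 = 0.3333 ≈ 0.3.

0.3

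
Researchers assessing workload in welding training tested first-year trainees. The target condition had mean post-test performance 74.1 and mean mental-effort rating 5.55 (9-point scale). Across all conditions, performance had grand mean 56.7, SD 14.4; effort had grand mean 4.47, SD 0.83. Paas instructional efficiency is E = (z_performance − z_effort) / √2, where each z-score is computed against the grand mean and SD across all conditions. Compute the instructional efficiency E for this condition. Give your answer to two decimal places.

-0.07

z_performance = (74.1 − 56.7) / 14.4 = 17.4000 / 14.4 = 1.2083.
z_effort = (5.55 − 4.47) / 0.83 = 1.0800 / 0.83 = 1.3012.
z_P − z_E = 1.2083 − 1.3012 = -0.0929.
E = -0.0929 / √2 = -0.0929 / 1.41421 = -0.0657 ≈ -0.07.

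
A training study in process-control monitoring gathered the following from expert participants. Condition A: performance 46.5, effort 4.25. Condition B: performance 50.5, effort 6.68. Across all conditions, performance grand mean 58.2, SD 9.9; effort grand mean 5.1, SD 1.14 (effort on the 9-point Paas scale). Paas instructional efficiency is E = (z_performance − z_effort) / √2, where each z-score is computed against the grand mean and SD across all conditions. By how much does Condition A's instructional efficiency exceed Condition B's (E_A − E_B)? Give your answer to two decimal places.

Condition A: z_P = (46.5 − 58.2)/9.9 = -1.1818; z_E = (4.25 − 5.1)/1.14 = -0.7456; E_A = (-1.1818 − (-0.7456))/√2 = -0.3084.
Condition B: z_P = (50.5 − 58.2)/9.9 = -0.7778; z_E = (6.68 − 5.1)/1.14 = 1.3860; E_B = (-0.7778 − 1.3860)/√2 = -1.5300.
E_A − E_B = -0.3084 − (-1.5300) = 1.2216 ≈ 1.22.

1.22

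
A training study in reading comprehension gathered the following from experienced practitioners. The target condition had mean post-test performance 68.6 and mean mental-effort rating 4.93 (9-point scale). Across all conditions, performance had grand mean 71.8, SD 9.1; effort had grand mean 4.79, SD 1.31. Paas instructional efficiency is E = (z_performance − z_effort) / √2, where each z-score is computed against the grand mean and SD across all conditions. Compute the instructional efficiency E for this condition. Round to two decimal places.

z_performance = (68.6 − 71.8) / 9.1 = -3.2000 / 9.1 = -0.3516.
z_effort = (4.93 − 4.79) / 1.31 = 0.1400 / 1.31 = 0.1069.
z_P − z_E = -0.3516 − 0.1069 = -0.4585.
E = -0.4585 / √2 = -0.4585 / 1.41421 = -0.3242 ≈ -0.32.

-0.32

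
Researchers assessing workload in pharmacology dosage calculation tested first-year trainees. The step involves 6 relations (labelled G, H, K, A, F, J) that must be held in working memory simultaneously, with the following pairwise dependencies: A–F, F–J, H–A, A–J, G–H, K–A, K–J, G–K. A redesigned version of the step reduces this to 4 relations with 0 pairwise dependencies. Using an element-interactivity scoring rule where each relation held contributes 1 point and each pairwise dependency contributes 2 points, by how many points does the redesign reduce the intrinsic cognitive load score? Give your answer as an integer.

Original: 6 × 1 + 8 × 2 = 6 + 16 = 22.
Redesigned: 4 × 1 + 0 × 2 = 4 + 0 = 4.
Reduction = 22 − 4 = 18.

18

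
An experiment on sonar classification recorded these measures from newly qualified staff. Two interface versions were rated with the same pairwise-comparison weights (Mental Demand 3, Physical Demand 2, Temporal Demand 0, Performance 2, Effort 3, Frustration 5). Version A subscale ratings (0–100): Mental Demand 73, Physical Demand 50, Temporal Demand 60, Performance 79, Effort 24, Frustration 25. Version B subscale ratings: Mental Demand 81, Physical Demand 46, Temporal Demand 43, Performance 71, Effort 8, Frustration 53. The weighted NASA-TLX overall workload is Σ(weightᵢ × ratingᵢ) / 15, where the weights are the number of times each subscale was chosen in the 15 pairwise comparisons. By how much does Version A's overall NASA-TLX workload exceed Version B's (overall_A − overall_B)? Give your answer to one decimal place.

-6.1

Version A weighted sum = 3·73 + 2·50 + 0·60 + 2·79 + 3·24 + 5·25 = 219 + 100 + 0 + 158 + 72 + 125 = 674; overall_A = 674/15 = 44.9333.
Version B weighted sum = 3·81 + 2·46 + 0·43 + 2·71 + 3·8 + 5·53 = 243 + 92 + 0 + 142 + 24 + 265 = 766; overall_B = 766/15 = 51.0667.
Difference = 44.9333 − 51.0667 = -6.1334 ≈ -6.1.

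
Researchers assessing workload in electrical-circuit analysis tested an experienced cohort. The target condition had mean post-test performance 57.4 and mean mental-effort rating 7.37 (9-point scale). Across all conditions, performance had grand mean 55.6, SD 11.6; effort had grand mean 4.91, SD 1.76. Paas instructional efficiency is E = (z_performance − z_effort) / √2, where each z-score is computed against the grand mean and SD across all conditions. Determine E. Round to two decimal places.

z_performance = (57.4 − 55.6) / 11.6 = 1.8000 / 11.6 = 0.1552.
z_effort = (7.37 − 4.91) / 1.76 = 2.4600 / 1.76 = 1.3977.
z_P − z_E = 0.1552 − 1.3977 = -1.2425.
E = -1.2425 / √2 = -1.2425 / 1.41421 = -0.8786 ≈ -0.88.

-0.88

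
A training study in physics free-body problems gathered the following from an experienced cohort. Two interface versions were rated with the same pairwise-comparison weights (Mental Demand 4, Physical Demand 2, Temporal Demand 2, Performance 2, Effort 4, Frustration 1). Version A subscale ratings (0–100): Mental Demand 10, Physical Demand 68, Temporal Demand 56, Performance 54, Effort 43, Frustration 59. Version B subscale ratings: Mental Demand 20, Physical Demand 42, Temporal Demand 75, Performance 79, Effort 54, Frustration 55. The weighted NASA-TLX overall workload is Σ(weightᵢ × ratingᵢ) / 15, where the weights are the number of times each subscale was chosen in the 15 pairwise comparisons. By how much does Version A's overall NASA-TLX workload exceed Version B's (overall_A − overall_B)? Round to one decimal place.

Version A weighted sum = 4·10 + 2·68 + 2·56 + 2·54 + 4·43 + 1·59 = 40 + 136 + 112 + 108 + 172 + 59 = 627; overall_A = 627/15 = 41.8000.
Version B weighted sum = 4·20 + 2·42 + 2·75 + 2·79 + 4·54 + 1·55 = 80 + 84 + 150 + 158 + 216 + 55 = 743; overall_B = 743/15 = 49.5333.
Difference = 41.8000 − 49.5333 = -7.7333 ≈ -7.7.

-7.7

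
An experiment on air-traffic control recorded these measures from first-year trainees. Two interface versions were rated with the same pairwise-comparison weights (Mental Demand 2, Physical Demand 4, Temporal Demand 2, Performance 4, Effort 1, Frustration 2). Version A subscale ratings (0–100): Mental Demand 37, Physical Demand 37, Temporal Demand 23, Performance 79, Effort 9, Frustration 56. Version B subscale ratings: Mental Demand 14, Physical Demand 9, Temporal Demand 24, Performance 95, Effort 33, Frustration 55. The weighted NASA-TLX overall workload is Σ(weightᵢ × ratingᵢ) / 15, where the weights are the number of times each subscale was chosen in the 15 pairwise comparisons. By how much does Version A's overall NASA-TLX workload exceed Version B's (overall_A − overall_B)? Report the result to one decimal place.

4.7

Version A weighted sum = 2·37 + 4·37 + 2·23 + 4·79 + 1·9 + 2·56 = 74 + 148 + 46 + 316 + 9 + 112 = 705; overall_A = 705/15 = 47.0000.
Version B weighted sum = 2·14 + 4·9 + 2·24 + 4·95 + 1·33 + 2·55 = 28 + 36 + 48 + 380 + 33 + 110 = 635; overall_B = 635/15 = 42.3333.
Difference = 47.0000 − 42.3333 = 4.6667 ≈ 4.7.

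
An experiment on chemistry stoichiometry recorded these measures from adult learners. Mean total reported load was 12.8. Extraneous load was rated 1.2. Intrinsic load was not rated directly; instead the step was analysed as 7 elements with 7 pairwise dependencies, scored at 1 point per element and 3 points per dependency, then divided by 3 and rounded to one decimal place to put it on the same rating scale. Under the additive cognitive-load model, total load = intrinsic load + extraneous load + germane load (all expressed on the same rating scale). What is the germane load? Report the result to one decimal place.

Intrinsic (element-interactivity): (7 × 1 + 7 × 3) / 3 = 28 / 3 = 9.3333 → 9.3.
germane load = total − intrinsic − extraneous
             = 12.8 − 9.3 − 1.2 = 2.3.

2.3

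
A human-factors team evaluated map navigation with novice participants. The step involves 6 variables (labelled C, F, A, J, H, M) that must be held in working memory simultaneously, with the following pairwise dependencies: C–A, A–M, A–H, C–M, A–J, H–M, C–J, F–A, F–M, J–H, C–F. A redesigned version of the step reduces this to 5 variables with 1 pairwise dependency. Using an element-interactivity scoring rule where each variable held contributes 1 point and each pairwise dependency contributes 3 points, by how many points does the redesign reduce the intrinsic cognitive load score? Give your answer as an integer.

31

Original: 6 × 1 + 11 × 3 = 6 + 33 = 39.
Redesigned: 5 × 1 + 1 × 3 = 5 + 3 = 8.
Reduction = 39 − 8 = 31.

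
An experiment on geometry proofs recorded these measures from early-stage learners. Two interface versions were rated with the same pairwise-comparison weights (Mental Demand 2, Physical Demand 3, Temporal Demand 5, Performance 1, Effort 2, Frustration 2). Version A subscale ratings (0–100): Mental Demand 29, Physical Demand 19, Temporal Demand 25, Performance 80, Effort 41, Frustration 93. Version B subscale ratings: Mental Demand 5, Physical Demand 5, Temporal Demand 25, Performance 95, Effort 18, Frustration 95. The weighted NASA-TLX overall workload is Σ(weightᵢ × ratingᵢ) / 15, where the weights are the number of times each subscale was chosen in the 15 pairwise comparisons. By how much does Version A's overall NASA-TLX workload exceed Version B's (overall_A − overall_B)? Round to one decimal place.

7.8

Version A weighted sum = 2·29 + 3·19 + 5·25 + 1·80 + 2·41 + 2·93 = 58 + 57 + 125 + 80 + 82 + 186 = 588; overall_A = 588/15 = 39.2000.
Version B weighted sum = 2·5 + 3·5 + 5·25 + 1·95 + 2·18 + 2·95 = 10 + 15 + 125 + 95 + 36 + 190 = 471; overall_B = 471/15 = 31.4000.
Difference = 39.2000 − 31.4000 = 7.8000 ≈ 7.8.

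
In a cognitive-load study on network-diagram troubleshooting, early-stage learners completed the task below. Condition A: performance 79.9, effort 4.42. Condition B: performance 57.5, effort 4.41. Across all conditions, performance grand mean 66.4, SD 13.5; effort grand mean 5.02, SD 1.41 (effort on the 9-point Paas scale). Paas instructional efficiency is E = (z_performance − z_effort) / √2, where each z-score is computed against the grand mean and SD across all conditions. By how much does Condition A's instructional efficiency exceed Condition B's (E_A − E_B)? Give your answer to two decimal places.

1.17

Condition A: z_P = (79.9 − 66.4)/13.5 = 1.0000; z_E = (4.42 − 5.02)/1.41 = -0.4255; E_A = (1.0000 − (-0.4255))/√2 = 1.0080.
Condition B: z_P = (57.5 − 66.4)/13.5 = -0.6593; z_E = (4.41 − 5.02)/1.41 = -0.4326; E_B = (-0.6593 − (-0.4326))/√2 = -0.1603.
E_A − E_B = 1.0080 − (-0.1603) = 1.1683 ≈ 1.17.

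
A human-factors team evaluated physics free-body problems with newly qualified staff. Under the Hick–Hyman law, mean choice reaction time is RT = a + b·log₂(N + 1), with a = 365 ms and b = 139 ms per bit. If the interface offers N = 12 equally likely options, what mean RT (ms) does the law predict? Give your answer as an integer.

879

log₂(12 + 1) = log₂(13) = 3.7004.
RT = 365 + 139 × 3.7004 = 365 + 514.3556 = 879.3556 ms.
≈ 879 ms.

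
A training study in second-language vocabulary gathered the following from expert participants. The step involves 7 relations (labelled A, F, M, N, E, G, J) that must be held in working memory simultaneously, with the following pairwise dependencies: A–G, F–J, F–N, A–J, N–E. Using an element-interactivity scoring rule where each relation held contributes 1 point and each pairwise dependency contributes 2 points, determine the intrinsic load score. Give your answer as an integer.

17

Count of relations held simultaneously: 7.
Count of pairwise dependencies listed: 5.
Element contribution: 7 × 1 = 7.
Interaction contribution: 5 × 2 = 10.
Intrinsic load = 7 + 10 = 17.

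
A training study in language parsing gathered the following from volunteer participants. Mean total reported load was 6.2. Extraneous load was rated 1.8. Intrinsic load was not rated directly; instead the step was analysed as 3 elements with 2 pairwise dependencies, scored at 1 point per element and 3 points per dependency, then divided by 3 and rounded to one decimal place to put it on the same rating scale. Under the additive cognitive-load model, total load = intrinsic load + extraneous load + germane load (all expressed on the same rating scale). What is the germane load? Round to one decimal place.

1.4

Intrinsic (element-interactivity): (3 × 1 + 2 × 3) / 3 = 9 / 3 = 3.0000 → 3.0.
germane load = total − intrinsic − extraneous
             = 6.2 − 3.0 − 1.8 = 1.4.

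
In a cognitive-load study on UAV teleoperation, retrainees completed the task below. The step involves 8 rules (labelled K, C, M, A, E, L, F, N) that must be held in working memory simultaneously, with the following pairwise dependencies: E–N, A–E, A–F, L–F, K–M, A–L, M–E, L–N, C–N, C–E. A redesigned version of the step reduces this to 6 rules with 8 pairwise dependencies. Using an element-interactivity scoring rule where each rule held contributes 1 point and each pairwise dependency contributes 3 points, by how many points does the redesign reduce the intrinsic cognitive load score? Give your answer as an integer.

8

Original: 8 × 1 + 10 × 3 = 8 + 30 = 38.
Redesigned: 6 × 1 + 8 × 3 = 6 + 24 = 30.
Reduction = 38 − 30 = 8.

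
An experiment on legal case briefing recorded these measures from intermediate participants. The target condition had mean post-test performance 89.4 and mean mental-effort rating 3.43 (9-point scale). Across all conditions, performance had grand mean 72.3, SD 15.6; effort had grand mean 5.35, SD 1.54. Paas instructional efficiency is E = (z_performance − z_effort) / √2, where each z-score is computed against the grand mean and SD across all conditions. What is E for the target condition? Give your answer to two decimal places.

1.66

z_performance = (89.4 − 72.3) / 15.6 = 17.1000 / 15.6 = 1.0962.
z_effort = (3.43 − 5.35) / 1.54 = -1.9200 / 1.54 = -1.2468.
z_P − z_E = 1.0962 − (-1.2468) = 2.3430.
E = 2.3430 / √2 = 2.3430 / 1.41421 = 1.6568 ≈ 1.66.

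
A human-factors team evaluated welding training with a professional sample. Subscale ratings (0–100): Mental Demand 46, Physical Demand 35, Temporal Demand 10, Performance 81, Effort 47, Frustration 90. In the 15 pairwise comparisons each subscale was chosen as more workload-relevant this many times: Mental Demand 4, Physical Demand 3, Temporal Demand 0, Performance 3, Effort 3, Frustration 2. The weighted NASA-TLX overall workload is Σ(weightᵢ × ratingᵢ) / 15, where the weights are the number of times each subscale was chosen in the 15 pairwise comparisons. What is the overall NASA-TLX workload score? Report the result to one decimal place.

56.9

The tallies are the weights (they sum to 15).
Weighted sum = 4·46 + 3·35 + 0·10 + 3·81 + 3·47 + 2·90
            = 184 + 105 + 0 + 243 + 141 + 180 = 853.
Overall workload = 853 / 15 = 56.8667 ≈ 56.9.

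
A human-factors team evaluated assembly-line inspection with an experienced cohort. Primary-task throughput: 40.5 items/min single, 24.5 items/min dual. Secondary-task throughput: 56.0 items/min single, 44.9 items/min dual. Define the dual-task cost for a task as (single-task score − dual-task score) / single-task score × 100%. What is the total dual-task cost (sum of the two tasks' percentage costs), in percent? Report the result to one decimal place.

Primary cost = (40.5 − 24.5) / 40.5 × 100% = 39.5062%.
Secondary cost = (56.0 − 44.9) / 56.0 × 100% = 19.8214%.
Total = 39.5062% + 19.8214% = 59.3276% ≈ 59.3%.

59.3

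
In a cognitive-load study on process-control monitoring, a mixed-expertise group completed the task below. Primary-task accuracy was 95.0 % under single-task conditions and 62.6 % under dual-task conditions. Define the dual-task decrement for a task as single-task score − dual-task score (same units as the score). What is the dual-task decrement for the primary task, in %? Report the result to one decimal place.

32.4

Decrement = 95.0 − 62.6 = 32.4000 % ≈ 32.4 %.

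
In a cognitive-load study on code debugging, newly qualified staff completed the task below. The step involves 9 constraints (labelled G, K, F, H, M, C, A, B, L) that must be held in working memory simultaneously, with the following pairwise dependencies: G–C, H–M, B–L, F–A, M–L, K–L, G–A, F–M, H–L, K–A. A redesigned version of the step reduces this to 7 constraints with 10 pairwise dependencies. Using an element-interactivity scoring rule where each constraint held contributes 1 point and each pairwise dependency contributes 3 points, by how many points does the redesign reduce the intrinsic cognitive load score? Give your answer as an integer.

Original: 9 × 1 + 10 × 3 = 9 + 30 = 39.
Redesigned: 7 × 1 + 10 × 3 = 7 + 30 = 37.
Reduction = 39 − 37 = 2.

2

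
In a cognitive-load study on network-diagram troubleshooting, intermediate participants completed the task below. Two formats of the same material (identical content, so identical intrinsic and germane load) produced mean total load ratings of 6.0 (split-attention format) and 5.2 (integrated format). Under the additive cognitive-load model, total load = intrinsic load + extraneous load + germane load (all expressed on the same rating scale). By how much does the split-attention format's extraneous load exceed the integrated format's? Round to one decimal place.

Intrinsic and germane load are equal across formats, so the difference in total load equals the difference in extraneous load.
Extraneous-load difference = 6.0 − 5.2 = 0.8.

0.8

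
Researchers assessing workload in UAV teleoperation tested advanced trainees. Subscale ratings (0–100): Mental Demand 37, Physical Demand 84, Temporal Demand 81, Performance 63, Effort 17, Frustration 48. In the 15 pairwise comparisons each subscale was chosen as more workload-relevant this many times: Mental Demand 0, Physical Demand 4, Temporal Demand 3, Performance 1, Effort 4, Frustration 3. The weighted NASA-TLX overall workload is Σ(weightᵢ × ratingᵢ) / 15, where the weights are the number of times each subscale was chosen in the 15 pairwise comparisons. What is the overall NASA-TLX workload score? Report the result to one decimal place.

56.9

The tallies are the weights (they sum to 15).
Weighted sum = 0·37 + 4·84 + 3·81 + 1·63 + 4·17 + 3·48
            = 0 + 336 + 243 + 63 + 68 + 144 = 854.
Overall workload = 854 / 15 = 56.9333 ≈ 56.9.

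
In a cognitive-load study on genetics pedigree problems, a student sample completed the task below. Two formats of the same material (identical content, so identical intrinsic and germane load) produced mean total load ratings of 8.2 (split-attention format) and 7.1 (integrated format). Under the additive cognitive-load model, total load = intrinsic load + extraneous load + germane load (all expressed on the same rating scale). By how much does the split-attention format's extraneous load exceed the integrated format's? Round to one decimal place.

Intrinsic and germane load are equal across formats, so the difference in total load equals the difference in extraneous load.
Extraneous-load difference = 8.2 − 7.1 = 1.1.

1.1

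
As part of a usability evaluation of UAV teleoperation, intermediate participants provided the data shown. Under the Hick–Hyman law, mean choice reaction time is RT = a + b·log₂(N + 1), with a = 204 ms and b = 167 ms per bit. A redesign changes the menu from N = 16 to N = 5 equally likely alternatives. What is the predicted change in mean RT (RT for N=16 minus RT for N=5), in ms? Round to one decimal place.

RT(16) = 204 + 167·log₂(17) = 204 + 167·4.0875 = 886.6125 ms.
RT(5) = 204 + 167·log₂(6) = 204 + 167·2.5850 = 635.6950 ms.
Difference = 886.6125 − 635.6950 = 250.9175 ≈ 250.9 ms.

250.9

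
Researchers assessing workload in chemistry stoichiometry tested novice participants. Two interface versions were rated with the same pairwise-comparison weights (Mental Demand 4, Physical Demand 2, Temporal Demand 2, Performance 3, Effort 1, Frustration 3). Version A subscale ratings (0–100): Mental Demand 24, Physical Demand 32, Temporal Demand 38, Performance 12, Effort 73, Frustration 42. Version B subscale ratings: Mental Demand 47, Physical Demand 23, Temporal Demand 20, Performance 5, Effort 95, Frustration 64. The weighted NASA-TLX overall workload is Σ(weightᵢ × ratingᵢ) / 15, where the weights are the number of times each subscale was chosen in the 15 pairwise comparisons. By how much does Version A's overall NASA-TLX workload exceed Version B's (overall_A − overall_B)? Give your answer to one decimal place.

-7.0

Version A weighted sum = 4·24 + 2·32 + 2·38 + 3·12 + 1·73 + 3·42 = 96 + 64 + 76 + 36 + 73 + 126 = 471; overall_A = 471/15 = 31.4000.
Version B weighted sum = 4·47 + 2·23 + 2·20 + 3·5 + 1·95 + 3·64 = 188 + 46 + 40 + 15 + 95 + 192 = 576; overall_B = 576/15 = 38.4000.
Difference = 31.4000 − 38.4000 = -7.0000 ≈ -7.0.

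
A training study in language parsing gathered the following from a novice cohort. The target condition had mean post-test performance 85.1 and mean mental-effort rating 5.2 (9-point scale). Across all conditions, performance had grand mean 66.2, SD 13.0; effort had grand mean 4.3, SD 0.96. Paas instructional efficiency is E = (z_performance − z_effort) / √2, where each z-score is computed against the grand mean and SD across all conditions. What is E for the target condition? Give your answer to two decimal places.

z_performance = (85.1 − 66.2) / 13.0 = 18.9000 / 13.0 = 1.4538.
z_effort = (5.2 − 4.3) / 0.96 = 0.9000 / 0.96 = 0.9375.
z_P − z_E = 1.4538 − 0.9375 = 0.5163.
E = 0.5163 / √2 = 0.5163 / 1.41421 = 0.3651 ≈ 0.37.

0.37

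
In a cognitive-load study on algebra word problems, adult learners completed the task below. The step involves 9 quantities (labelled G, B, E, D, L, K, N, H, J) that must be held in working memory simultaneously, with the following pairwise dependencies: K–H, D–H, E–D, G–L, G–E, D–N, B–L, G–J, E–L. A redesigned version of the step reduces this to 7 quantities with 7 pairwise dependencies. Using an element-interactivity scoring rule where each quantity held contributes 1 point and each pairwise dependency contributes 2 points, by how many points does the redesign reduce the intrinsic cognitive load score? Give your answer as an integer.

6

Original: 9 × 1 + 9 × 2 = 9 + 18 = 27.
Redesigned: 7 × 1 + 7 × 2 = 7 + 14 = 21.
Reduction = 27 − 21 = 6.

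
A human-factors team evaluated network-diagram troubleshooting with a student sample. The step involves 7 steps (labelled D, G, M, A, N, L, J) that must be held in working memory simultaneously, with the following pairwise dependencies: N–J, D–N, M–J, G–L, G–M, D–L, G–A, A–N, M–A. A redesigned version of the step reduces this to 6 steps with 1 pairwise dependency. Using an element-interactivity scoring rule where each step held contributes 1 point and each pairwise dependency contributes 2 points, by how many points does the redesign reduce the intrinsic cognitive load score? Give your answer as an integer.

17

Original: 7 × 1 + 9 × 2 = 7 + 18 = 25.
Redesigned: 6 × 1 + 1 × 2 = 6 + 2 = 8.
Reduction = 25 − 8 = 17.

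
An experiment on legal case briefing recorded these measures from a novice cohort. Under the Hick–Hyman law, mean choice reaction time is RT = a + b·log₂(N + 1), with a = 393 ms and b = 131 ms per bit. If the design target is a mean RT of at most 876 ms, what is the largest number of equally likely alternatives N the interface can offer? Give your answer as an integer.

11

Set 393 + 131·log₂(N + 1) ≤ 876.
log₂(N + 1) ≤ (876 − 393) / 131 = 3.6870.
N + 1 ≤ 2^3.6870 = 12.8795.
N ≤ 11.8795, so the largest integer N is 11.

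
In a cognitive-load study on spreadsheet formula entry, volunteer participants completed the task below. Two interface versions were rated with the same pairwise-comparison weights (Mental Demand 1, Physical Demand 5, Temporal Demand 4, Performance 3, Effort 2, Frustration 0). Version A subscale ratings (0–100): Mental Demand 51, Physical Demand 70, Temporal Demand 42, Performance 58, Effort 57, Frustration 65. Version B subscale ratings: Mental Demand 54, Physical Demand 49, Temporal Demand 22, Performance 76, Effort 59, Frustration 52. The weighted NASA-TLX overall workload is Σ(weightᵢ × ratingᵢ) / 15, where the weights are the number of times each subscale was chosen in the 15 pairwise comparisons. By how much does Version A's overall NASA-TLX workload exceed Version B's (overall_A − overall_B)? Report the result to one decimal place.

Version A weighted sum = 1·51 + 5·70 + 4·42 + 3·58 + 2·57 + 0·65 = 51 + 350 + 168 + 174 + 114 + 0 = 857; overall_A = 857/15 = 57.1333.
Version B weighted sum = 1·54 + 5·49 + 4·22 + 3·76 + 2·59 + 0·52 = 54 + 245 + 88 + 228 + 118 + 0 = 733; overall_B = 733/15 = 48.8667.
Difference = 57.1333 − 48.8667 = 8.2666 ≈ 8.3.

8.3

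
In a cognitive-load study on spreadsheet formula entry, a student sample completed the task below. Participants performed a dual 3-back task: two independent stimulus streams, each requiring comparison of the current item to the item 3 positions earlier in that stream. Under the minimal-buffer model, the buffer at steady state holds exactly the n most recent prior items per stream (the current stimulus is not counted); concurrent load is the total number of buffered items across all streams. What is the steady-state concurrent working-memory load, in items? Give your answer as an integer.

Each stream's buffer holds its 3 most recent prior items.
Two independent streams: 2 × 3 = 6 buffered items at steady state.

6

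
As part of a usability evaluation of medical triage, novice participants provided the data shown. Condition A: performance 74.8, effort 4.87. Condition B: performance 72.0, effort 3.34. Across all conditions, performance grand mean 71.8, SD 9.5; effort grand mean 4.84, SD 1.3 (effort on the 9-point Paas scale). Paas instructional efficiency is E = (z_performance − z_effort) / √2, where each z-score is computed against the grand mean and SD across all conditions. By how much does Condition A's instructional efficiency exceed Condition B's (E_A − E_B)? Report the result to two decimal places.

Condition A: z_P = (74.8 − 71.8)/9.5 = 0.3158; z_E = (4.87 − 4.84)/1.3 = 0.0231; E_A = (0.3158 − 0.0231)/√2 = 0.2070.
Condition B: z_P = (72.0 − 71.8)/9.5 = 0.0211; z_E = (3.34 − 4.84)/1.3 = -1.1538; E_B = (0.0211 − (-1.1538))/√2 = 0.8308.
E_A − E_B = 0.2070 − 0.8308 = -0.6238 ≈ -0.62.

-0.62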